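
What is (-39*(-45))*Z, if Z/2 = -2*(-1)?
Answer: 7020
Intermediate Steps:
Z = 4 (Z = 2*(-2*(-1)) = 2*2 = 4)
(-39*(-45))*Z = -39*(-45)*4 = 1755*4 = 7020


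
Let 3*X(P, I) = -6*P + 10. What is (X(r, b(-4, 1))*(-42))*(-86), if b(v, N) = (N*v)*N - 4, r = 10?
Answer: -60200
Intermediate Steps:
b(v, N) = -4 + v*N² (b(v, N) = v*N² - 4 = -4 + v*N²)
X(P, I) = 10/3 - 2*P (X(P, I) = (-6*P + 10)/3 = (10 - 6*P)/3 = 10/3 - 2*P)
(X(r, b(-4, 1))*(-42))*(-86) = ((10/3 - 2*10)*(-42))*(-86) = ((10/3 - 20)*(-42))*(-86) = -50/3*(-42)*(-86) = 700*(-86) = -60200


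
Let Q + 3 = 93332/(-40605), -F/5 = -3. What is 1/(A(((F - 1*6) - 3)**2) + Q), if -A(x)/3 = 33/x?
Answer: -162420/1307243 ≈ -0.12425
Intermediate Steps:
F = 15 (F = -5*(-3) = 15)
Q = -215147/40605 (Q = -3 + 93332/(-40605) = -3 + 93332*(-1/40605) = -3 - 93332/40605 = -215147/40605 ≈ -5.2985)
A(x) = -99/x
1/(A(((F - 1*6) - 3)**2) + Q) = 1/(-99/((15 - 1*6) - 3)**2 - 215147/40605) = 1/(-99/((15 - 6) - 3)**2 - 215147/40605) = 1/(-99/(9 - 3)**2 - 215147/40605) = 1/(-99/(6**2) - 215147/40605) = 1/(-99/36 - 215147/40605) = 1/(-99*1/36 - 215147/40605) = 1/(-11/4 - 215147/40605) = 1/(-1307243/162420) = -162420/1307243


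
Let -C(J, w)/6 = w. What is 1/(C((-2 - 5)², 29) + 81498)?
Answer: 1/81324 ≈ 1.2296e-5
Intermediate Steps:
C(J, w) = -6*w
1/(C((-2 - 5)², 29) + 81498) = 1/(-6*29 + 81498) = 1/(-174 + 81498) = 1/81324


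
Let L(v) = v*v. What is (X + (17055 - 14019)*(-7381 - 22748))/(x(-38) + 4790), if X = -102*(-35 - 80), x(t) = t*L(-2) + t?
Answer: -1988259/100 ≈ -19883.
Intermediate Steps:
L(v) = v²
x(t) = 5*t (x(t) = t*(-2)² + t = t*4 + t = 4*t + t = 5*t)
X = 11730 (X = -102*(-115) = 11730)
(X + (17055 - 14019)*(-7381 - 22748))/(x(-38) + 4790) = (11730 + (17055 - 14019)*(-7381 - 22748))/(5*(-38) + 4790) = (11730 + 3036*(-30129))/(-190 + 4790) = (11730 - 91471644)/4600 = -91459914*1/4600 = -1988259/100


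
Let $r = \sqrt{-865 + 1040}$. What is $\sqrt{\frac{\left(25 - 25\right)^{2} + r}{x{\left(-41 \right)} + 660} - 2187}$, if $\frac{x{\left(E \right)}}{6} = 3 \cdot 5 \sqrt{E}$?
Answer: $\frac{\sqrt{6} \sqrt{\frac{-288684 + \sqrt{7} - 39366 i \sqrt{41}}{22 + 3 i \sqrt{41}}}}{6} \approx 0.00010617 - 46.765 i$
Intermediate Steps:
$r = 5 \sqrt{7}$ ($r = \sqrt{175} = 5 \sqrt{7} \approx 13.229$)
$x{\left(E \right)} = 90 \sqrt{E}$ ($x{\left(E \right)} = 6 \cdot 3 \cdot 5 \sqrt{E} = 6 \cdot 15 \sqrt{E} = 90 \sqrt{E}$)
$\sqrt{\frac{\left(25 - 25\right)^{2} + r}{x{\left(-41 \right)} + 660} - 2187} = \sqrt{\frac{\left(25 - 25\right)^{2} + 5 \sqrt{7}}{90 \sqrt{-41} + 660} - 2187} = \sqrt{\frac{0^{2} + 5 \sqrt{7}}{90 i \sqrt{41} + 660} - 2187} = \sqrt{\frac{0 + 5 \sqrt{7}}{90 i \sqrt{41} + 660} - 2187} = \sqrt{\frac{5 \sqrt{7}}{660 + 90 i \sqrt{41}} - 2187} = \sqrt{-2187 + \frac{5 \sqrt{7}}{660 + 90 i \sqrt{41}}}$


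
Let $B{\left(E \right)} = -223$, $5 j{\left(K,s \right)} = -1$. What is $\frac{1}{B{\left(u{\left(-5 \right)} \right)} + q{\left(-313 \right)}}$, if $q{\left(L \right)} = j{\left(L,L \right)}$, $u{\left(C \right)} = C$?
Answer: $- \frac{5}{1116} \approx -0.0044803$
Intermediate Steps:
$j{\left(K,s \right)} = - \frac{1}{5}$ ($j{\left(K,s \right)} = \frac{1}{5} \left(-1\right) = - \frac{1}{5}$)
$q{\left(L \right)} = - \frac{1}{5}$
$\frac{1}{B{\left(u{\left(-5 \right)} \right)} + q{\left(-313 \right)}} = \frac{1}{-223 - \frac{1}{5}} = \frac{1}{- \frac{1116}{5}} = - \frac{5}{1116}$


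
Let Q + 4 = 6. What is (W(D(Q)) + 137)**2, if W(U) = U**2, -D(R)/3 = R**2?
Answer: 78961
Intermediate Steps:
Q = 2 (Q = -4 + 6 = 2)
D(R) = -3*R**2
(W(D(Q)) + 137)**2 = ((-3*2**2)**2 + 137)**2 = ((-3*4)**2 + 137)**2 = ((-12)**2 + 137)**2 = (144 + 137)**2 = 281**2 = 78961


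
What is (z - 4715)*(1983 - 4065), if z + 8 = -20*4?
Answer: 9999846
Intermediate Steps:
z = -88 (z = -8 - 20*4 = -8 - 80 = -88)
(z - 4715)*(1983 - 4065) = (-88 - 4715)*(1983 - 4065) = -4803*(-2082) = 9999846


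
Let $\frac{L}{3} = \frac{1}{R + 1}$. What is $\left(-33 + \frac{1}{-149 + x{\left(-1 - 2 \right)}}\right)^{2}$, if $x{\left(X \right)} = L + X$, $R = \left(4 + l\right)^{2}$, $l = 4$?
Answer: $\frac{106279912036}{97555129} \approx 1089.4$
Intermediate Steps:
$R = 64$ ($R = \left(4 + 4\right)^{2} = 8^{2} = 64$)
$L = \frac{3}{65}$ ($L = \frac{3}{64 + 1} = \frac{3}{65} \approx 0.046154$)
$x{\left(X \right)} = \frac{3}{65} + X$
$\left(-33 + \frac{1}{-149 + x{\left(-1 - 2 \right)}}\right)^{2} = \left(-33 + \frac{1}{-149 + \left(\frac{3}{65} - 3\right)}\right)^{2} = \left(-33 + \frac{1}{-149 - \frac{192}{65}}\right)^{2} = \left(-33 + \frac{1}{- \frac{9877}{65}}\right)^{2} = \left(-33 - \frac{65}{9877}\right)^{2} = \left(- \frac{326006}{9877}\right)^{2} = \frac{106279912036}{97555129}$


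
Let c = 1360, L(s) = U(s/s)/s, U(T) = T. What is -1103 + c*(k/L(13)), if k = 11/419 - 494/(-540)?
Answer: 175748345/11313 ≈ 15535.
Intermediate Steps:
k = 106463/113130 (k = 11*(1/419) - 494*(-1/540) = 11/419 + 247/270 = 106463/113130 ≈ 0.94107)
L(s) = 1/s (L(s) = (s/s)/s = 1/s)
-1103 + c*(k/L(13)) = -1103 + 1360*(106463/(113130*(1/13))) = -1103 + 1360*((106463/113130)*13) = -1103 + 1360*(1384019/113130) = -1103 + 188226584/11313 = 175748345/11313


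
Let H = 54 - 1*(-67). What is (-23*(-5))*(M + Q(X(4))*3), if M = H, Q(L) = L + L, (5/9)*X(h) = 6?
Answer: 21367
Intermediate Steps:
X(h) = 54/5 (X(h) = (9/5)*6 = 54/5)
Q(L) = 2*L
H = 121 (H = 54 + 67 = 121)
M = 121
(-23*(-5))*(M + Q(X(4))*3) = (-23*(-5))*(121 + (2*(54/5))*3) = 115*(121 + (108/5)*3) = 115*(121 + 324/5) = 115*(929/5) = 21367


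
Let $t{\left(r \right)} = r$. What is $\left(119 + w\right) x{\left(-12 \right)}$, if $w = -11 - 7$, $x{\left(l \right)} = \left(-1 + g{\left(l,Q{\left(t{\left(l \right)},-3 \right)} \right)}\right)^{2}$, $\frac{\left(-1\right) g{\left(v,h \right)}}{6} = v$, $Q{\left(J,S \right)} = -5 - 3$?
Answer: $509141$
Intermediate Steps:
$Q{\left(J,S \right)} = -8$
$g{\left(v,h \right)} = - 6 v$
$x{\left(l \right)} = \left(-1 - 6 l\right)^{2}$
$w = -18$
$\left(119 + w\right) x{\left(-12 \right)} = \left(119 - 18\right) \left(1 + 6 \left(-12\right)\right)^{2} = 101 \left(1 - 72\right)^{2} = 101 \left(-71\right)^{2} = 101 \cdot 5041 = 509141$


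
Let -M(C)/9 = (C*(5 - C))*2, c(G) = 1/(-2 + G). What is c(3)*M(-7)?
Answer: 1512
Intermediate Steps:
M(C) = -18*C*(5 - C) (M(C) = -9*C*(5 - C)*2 = -18*C*(5 - C))
c(3)*M(-7) = (18*(-7)*(-5 - 7))/(-2 + 3) = (18*(-7)*(-12))/1 = 1*1512 = 1512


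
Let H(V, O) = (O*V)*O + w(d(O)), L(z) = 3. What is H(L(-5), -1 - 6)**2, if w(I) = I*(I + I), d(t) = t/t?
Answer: 22201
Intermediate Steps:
d(t) = 1
w(I) = 2*I**2 (w(I) = I*(2*I) = 2*I**2)
H(V, O) = 2 + V*O**2 (H(V, O) = (O*V)*O + 2*1**2 = V*O**2 + 2*1 = V*O**2 + 2 = 2 + V*O**2)
H(L(-5), -1 - 6)**2 = (2 + 3*(-1 - 6)**2)**2 = (2 + 3*(-7)**2)**2 = (2 + 3*49)**2 = (2 + 147)**2 = 149**2 = 22201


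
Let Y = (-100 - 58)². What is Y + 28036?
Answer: 53000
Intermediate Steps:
Y = 24964 (Y = (-158)² = 24964)
Y + 28036 = 24964 + 28036 = 53000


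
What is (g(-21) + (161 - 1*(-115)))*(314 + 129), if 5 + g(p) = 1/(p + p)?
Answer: 5041783/42 ≈ 1.2004e+5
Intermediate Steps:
g(p) = -5 + 1/(2*p) (g(p) = -5 + 1/(p + p) = -5 + 1/(2*p))
(g(-21) + (161 - 1*(-115)))*(314 + 129) = ((-5 + (½)/(-21)) + (161 - 1*(-115)))*(314 + 129) = ((-5 + (½)*(-1/21)) + (161 + 115))*443 = ((-5 - 1/42) + 276)*443 = (-211/42 + 276)*443 = (11381/42)*443 = 5041783/42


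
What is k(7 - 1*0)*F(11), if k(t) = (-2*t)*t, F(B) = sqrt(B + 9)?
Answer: -196*sqrt(5) ≈ -438.27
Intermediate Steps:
F(B) = sqrt(9 + B)
k(t) = -2*t**2
k(7 - 1*0)*F(11) = (-2*(7 - 1*0)**2)*sqrt(9 + 11) = (-2*(7 + 0)**2)*sqrt(20) = (-2*7**2)*(2*sqrt(5)) = (-2*49)*(2*sqrt(5)) = -196*sqrt(5)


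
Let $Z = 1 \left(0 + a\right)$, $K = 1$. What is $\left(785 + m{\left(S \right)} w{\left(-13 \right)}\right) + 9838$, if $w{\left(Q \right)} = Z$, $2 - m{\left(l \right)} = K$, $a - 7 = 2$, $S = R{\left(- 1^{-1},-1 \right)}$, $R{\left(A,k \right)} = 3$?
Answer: $10632$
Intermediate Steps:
$S = 3$
$a = 9$ ($a = 7 + 2 = 9$)
$m{\left(l \right)} = 1$ ($m{\left(l \right)} = 2 - 1 = 1$)
$Z = 9$ ($Z = 1 \left(0 + 9\right) = 1 \cdot 9 = 9$)
$w{\left(Q \right)} = 9$
$\left(785 + m{\left(S \right)} w{\left(-13 \right)}\right) + 9838 = \left(785 + 1 \cdot 9\right) + 9838 = \left(785 + 9\right) + 9838 = 794 + 9838 = 10632$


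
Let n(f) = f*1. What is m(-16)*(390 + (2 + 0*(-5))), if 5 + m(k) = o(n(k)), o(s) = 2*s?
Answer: -14504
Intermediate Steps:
n(f) = f
m(k) = -5 + 2*k
m(-16)*(390 + (2 + 0*(-5))) = (-5 + 2*(-16))*(390 + (2 + 0*(-5))) = (-5 - 32)*(390 + (2 + 0)) = -37*(390 + 2) = -37*392 = -14504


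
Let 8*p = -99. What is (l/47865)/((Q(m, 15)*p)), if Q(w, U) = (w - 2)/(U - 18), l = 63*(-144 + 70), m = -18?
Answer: 1036/877525 ≈ 0.0011806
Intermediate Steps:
p = -99/8 (p = (⅛)*(-99) = -99/8 ≈ -12.375)
l = -4662 (l = 63*(-74) = -4662)
Q(w, U) = (-2 + w)/(-18 + U)
(l/47865)/((Q(m, 15)*p)) = (-4662/47865)/((((-2 - 18)/(-18 + 15))*(-99/8))) = (-4662*1/47865)/(((-20/(-3))*(-99/8))) = -1554/(15955*(-⅓*(-20)*(-99/8))) = -1554/(15955*((20/3)*(-99/8))) = -1554/(15955*(-165/2)) = -1554/15955*(-2/165) = 1036/877525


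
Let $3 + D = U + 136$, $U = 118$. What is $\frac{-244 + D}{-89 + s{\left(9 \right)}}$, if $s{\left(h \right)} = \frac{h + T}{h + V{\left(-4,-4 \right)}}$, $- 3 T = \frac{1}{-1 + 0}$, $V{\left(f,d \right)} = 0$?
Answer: $- \frac{189}{2375} \approx -0.079579$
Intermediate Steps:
$T = \frac{1}{3}$ ($T = - \frac{1}{3 \left(-1 + 0\right)} = - \frac{1}{3 \left(-1\right)} = \left(- \frac{1}{3}\right) \left(-1\right) = \frac{1}{3} \approx 0.33333$)
$D = 251$ ($D = -3 + \left(118 + 136\right) = -3 + 254 = 251$)
$s{\left(h \right)} = \frac{\frac{1}{3} + h}{h}$ ($s{\left(h \right)} = \frac{h + \frac{1}{3}}{h + 0} = \frac{\frac{1}{3} + h}{h}$)
$\frac{-244 + D}{-89 + s{\left(9 \right)}} = \frac{-244 + 251}{-89 + \frac{\frac{1}{3} + 9}{9}} = \frac{7}{-89 + \frac{1}{9} \cdot \frac{28}{3}} = \frac{7}{-89 + \frac{28}{27}} = \frac{7}{- \frac{2375}{27}} = 7 \left(- \frac{27}{2375}\right) = - \frac{189}{2375}$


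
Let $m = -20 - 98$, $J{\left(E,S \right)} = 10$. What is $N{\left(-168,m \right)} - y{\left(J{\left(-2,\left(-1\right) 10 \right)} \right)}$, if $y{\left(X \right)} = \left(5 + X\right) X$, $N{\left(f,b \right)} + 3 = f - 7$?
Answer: $-328$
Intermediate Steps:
$m = -118$
$N{\left(f,b \right)} = -10 + f$ ($N{\left(f,b \right)} = -3 + \left(f - 7\right) = -3 + \left(-7 + f\right) = -10 + f$)
$y{\left(X \right)} = X \left(5 + X\right)$
$N{\left(-168,m \right)} - y{\left(J{\left(-2,\left(-1\right) 10 \right)} \right)} = \left(-10 - 168\right) - 10 \left(5 + 10\right) = -178 - 10 \cdot 15 = -178 - 150 = -328$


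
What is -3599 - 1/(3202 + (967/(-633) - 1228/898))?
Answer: -3272355004628/909239989 ≈ -3599.0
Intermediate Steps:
-3599 - 1/(3202 + (967/(-633) - 1228/898)) = -3599 - 1/(3202 + (967*(-1/633) - 1228*1/898)) = -3599 - 1/(3202 + (-967/633 - 614/449)) = -3599 - 1/(3202 - 822845/284217) = -3599 - 1/909239989/284217 = -3599 - 1*284217/909239989 = -3599 - 284217/909239989 = -3272355004628/909239989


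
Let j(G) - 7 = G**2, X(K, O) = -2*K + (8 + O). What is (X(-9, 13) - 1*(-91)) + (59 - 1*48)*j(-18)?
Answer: 3771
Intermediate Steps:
X(K, O) = 8 + O - 2*K
j(G) = 7 + G**2
(X(-9, 13) - 1*(-91)) + (59 - 1*48)*j(-18) = ((8 + 13 - 2*(-9)) - 1*(-91)) + (59 - 1*48)*(7 + (-18)**2) = ((8 + 13 + 18) + 91) + (59 - 48)*(7 + 324) = (39 + 91) + 11*331 = 130 + 3641 = 3771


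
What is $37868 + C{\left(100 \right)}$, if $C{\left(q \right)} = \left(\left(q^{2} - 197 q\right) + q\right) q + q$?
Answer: $-922032$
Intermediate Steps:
$C{\left(q \right)} = q + q \left(q^{2} - 196 q\right)$ ($C{\left(q \right)} = \left(q^{2} - 196 q\right) q + q = q \left(q^{2} - 196 q\right) + q = q + q \left(q^{2} - 196 q\right)$)
$37868 + C{\left(100 \right)} = 37868 + 100 \left(1 + 100^{2} - 19600\right) = 37868 + 100 \left(1 + 10000 - 19600\right) = 37868 + 100 \left(-9599\right) = 37868 - 959900 = -922032$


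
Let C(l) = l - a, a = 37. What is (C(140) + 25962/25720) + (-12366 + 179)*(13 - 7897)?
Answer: 1235619818441/12860 ≈ 9.6082e+7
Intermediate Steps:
C(l) = -37 + l (C(l) = l - 1*37 = l - 37 = -37 + l)
(C(140) + 25962/25720) + (-12366 + 179)*(13 - 7897) = ((-37 + 140) + 25962/25720) + (-12366 + 179)*(13 - 7897) = (103 + 25962*(1/25720)) - 12187*(-7884) = (103 + 12981/12860) + 96082308 = 1337561/12860 + 96082308 = 1235619818441/12860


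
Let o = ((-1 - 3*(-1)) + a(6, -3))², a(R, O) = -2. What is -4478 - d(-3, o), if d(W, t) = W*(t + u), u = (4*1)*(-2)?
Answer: -4502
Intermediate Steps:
u = -8 (u = 4*(-2) = -8)
o = 0 (o = ((-1 - 3*(-1)) - 2)² = ((-1 + 3) - 2)² = (2 - 2)² = 0² = 0)
d(W, t) = W*(-8 + t) (d(W, t) = W*(t - 8) = W*(-8 + t))
-4478 - d(-3, o) = -4478 - (-3)*(-8 + 0) = -4478 - (-3)*(-8) = -4478 - 1*24 = -4478 - 24 = -4502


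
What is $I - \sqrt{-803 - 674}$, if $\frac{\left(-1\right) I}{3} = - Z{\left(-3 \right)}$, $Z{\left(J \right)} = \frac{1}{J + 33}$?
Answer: $\frac{1}{10} - i \sqrt{1477} \approx 0.1 - 38.432 i$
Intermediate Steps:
$Z{\left(J \right)} = \frac{1}{33 + J}$
$I = \frac{1}{10}$ ($I = - 3 \left(- \frac{1}{33 - 3}\right) = - 3 \left(- \frac{1}{30}\right) = - 3 \left(\left(-1\right) \frac{1}{30}\right) = \left(-3\right) \left(- \frac{1}{30}\right) = \frac{1}{10} \approx 0.1$)
$I - \sqrt{-803 - 674} = \frac{1}{10} - \sqrt{-803 - 674} = \frac{1}{10} - \sqrt{-1477} = \frac{1}{10} - i \sqrt{1477}$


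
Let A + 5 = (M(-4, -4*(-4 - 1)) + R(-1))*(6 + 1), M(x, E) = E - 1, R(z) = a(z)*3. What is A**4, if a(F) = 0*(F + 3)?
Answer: 268435456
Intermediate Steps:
a(F) = 0 (a(F) = 0*(3 + F) = 0)
R(z) = 0 (R(z) = 0*3 = 0)
M(x, E) = -1 + E
A = 128 (A = -5 + ((-1 - 4*(-4 - 1)) + 0)*(6 + 1) = -5 + ((-1 - 4*(-5)) + 0)*7 = -5 + ((-1 + 20) + 0)*7 = -5 + (19 + 0)*7 = -5 + 19*7 = -5 + 133 = 128)
A**4 = 128**4 = 268435456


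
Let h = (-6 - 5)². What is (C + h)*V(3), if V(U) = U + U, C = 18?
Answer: 834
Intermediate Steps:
h = 121 (h = (-11)² = 121)
V(U) = 2*U
(C + h)*V(3) = (18 + 121)*(2*3) = 139*6 = 834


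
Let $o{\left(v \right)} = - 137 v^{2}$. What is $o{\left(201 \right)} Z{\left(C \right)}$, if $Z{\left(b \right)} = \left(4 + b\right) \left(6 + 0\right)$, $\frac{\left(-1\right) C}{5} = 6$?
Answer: $863450172$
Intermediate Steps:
$C = -30$ ($C = \left(-5\right) 6 = -30$)
$Z{\left(b \right)} = 24 + 6 b$ ($Z{\left(b \right)} = \left(4 + b\right) 6 = 24 + 6 b$)
$o{\left(201 \right)} Z{\left(C \right)} = - 137 \cdot 201^{2} \left(24 + 6 \left(-30\right)\right) = \left(-137\right) 40401 \left(24 - 180\right) = \left(-5534937\right) \left(-156\right) = 863450172$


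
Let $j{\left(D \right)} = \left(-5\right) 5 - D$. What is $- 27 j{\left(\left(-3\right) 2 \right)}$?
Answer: $513$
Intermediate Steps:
$j{\left(D \right)} = -25 - D$
$- 27 j{\left(\left(-3\right) 2 \right)} = - 27 \left(-25 - \left(-3\right) 2\right) = - 27 \left(-25 - -6\right) = - 27 \left(-25 + 6\right) = \left(-27\right) \left(-19\right) = 513$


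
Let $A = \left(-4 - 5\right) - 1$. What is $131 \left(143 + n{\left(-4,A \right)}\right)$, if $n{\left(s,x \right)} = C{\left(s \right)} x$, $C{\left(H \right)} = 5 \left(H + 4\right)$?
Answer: $18733$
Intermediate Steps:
$A = -10$ ($A = -9 - 1 = -10$)
$C{\left(H \right)} = 20 + 5 H$ ($C{\left(H \right)} = 5 \left(4 + H\right) = 20 + 5 H$)
$n{\left(s,x \right)} = x \left(20 + 5 s\right)$ ($n{\left(s,x \right)} = \left(20 + 5 s\right) x = x \left(20 + 5 s\right)$)
$131 \left(143 + n{\left(-4,A \right)}\right) = 131 \left(143 + 5 \left(-10\right) \left(4 - 4\right)\right) = 131 \left(143 + 5 \left(-10\right) 0\right) = 131 \left(143 + 0\right) = 131 \cdot 143 = 18733$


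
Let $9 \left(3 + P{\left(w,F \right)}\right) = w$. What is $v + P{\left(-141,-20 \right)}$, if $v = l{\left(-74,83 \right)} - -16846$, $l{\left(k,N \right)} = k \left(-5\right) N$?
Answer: $\frac{142612}{3} \approx 47537.0$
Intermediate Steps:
$l{\left(k,N \right)} = - 5 N k$ ($l{\left(k,N \right)} = - 5 k N = - 5 N k$)
$P{\left(w,F \right)} = -3 + \frac{w}{9}$
$v = 47556$ ($v = \left(-5\right) 83 \left(-74\right) - -16846 = 30710 + 16846 = 47556$)
$v + P{\left(-141,-20 \right)} = 47556 + \left(-3 + \frac{1}{9} \left(-141\right)\right) = 47556 - \frac{56}{3} = \frac{142612}{3}$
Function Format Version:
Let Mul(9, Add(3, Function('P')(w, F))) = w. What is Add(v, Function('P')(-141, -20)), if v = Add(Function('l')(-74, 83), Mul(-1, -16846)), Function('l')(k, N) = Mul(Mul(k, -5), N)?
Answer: Rational(142612, 3) ≈ 47537.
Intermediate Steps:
Function('l')(k, N) = Mul(-5, N, k) (Function('l')(k, N) = Mul(Mul(-5, k), N) = Mul(-5, N, k))
Function('P')(w, F) = Add(-3, Mul(Rational(1, 9), w))
v = 47556 (v = Add(Mul(-5, 83, -74), Mul(-1, -16846)) = Add(30710, 16846) = 47556)
Add(v, Function('P')(-141, -20)) = Add(47556, Add(-3, Mul(Rational(1, 9), -141))) = Add(47556, Add(-3, Rational(-47, 3))) = Add(47556, Rational(-56, 3)) = Rational(142612, 3)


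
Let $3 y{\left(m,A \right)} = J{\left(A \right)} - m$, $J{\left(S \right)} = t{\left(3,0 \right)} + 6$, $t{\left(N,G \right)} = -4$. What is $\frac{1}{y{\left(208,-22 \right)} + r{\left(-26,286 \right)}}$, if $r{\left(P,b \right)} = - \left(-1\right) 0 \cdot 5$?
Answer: $- \frac{3}{206} \approx -0.014563$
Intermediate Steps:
$J{\left(S \right)} = 2$ ($J{\left(S \right)} = -4 + 6 = 2$)
$y{\left(m,A \right)} = \frac{2}{3} - \frac{m}{3}$ ($y{\left(m,A \right)} = \frac{2 - m}{3} = \frac{2}{3} - \frac{m}{3}$)
$r{\left(P,b \right)} = 0$ ($r{\left(P,b \right)} = - 0 \cdot 5 = \left(-1\right) 0 = 0$)
$\frac{1}{y{\left(208,-22 \right)} + r{\left(-26,286 \right)}} = \frac{1}{\left(\frac{2}{3} - \frac{208}{3}\right) + 0} = \frac{1}{- \frac{206}{3} + 0} = \frac{1}{- \frac{206}{3}} = - \frac{3}{206}$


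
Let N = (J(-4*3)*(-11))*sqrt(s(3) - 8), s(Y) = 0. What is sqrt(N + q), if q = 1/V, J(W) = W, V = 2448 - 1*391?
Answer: sqrt(17 + 9231816*I*sqrt(2))/187 ≈ 13.663 + 13.663*I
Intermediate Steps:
V = 2057 (V = 2448 - 391 = 2057)
N = 264*I*sqrt(2) (N = (-4*3*(-11))*sqrt(0 - 8) = (-12*(-11))*sqrt(-8) = 132*(2*I*sqrt(2)) = 264*I*sqrt(2) ≈ 373.35*I)
q = 1/2057 ≈ 0.00048614
sqrt(N + q) = sqrt(264*I*sqrt(2) + 1/2057) = sqrt(1/2057 + 264*I*sqrt(2))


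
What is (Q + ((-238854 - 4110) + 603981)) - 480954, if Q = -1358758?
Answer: -1478695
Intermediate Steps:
(Q + ((-238854 - 4110) + 603981)) - 480954 = (-1358758 + ((-238854 - 4110) + 603981)) - 480954 = (-1358758 + (-242964 + 603981)) - 480954 = (-1358758 + 361017) - 480954 = -997741 - 480954 = -1478695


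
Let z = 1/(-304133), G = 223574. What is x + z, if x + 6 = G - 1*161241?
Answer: 18955697490/304133 ≈ 62327.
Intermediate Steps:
z = -1/304133 ≈ -3.2880e-6
x = 62327 (x = -6 + (223574 - 1*161241) = -6 + (223574 - 161241) = -6 + 62333 = 62327)
x + z = 62327 - 1/304133 = 18955697490/304133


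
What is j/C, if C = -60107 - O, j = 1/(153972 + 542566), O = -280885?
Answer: 1/153780266564 ≈ 6.5028e-12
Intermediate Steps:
j = 1/696538 ≈ 1.4357e-6
C = 220778 (C = -60107 - 1*(-280885) = -60107 + 280885 = 220778)
j/C = (1/696538)/220778 = (1/696538)*(1/220778) = 1/153780266564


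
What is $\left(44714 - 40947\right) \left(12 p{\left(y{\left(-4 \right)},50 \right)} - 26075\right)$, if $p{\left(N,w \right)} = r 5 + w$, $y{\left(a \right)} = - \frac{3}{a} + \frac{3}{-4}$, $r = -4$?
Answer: $-96868405$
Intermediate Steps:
$y{\left(a \right)} = - \frac{3}{4} - \frac{3}{a}$ ($y{\left(a \right)} = - \frac{3}{a} + 3 \left(- \frac{1}{4}\right) = - \frac{3}{a} - \frac{3}{4} = - \frac{3}{4} - \frac{3}{a}$)
$p{\left(N,w \right)} = -20 + w$ ($p{\left(N,w \right)} = \left(-4\right) 5 + w = -20 + w$)
$\left(44714 - 40947\right) \left(12 p{\left(y{\left(-4 \right)},50 \right)} - 26075\right) = \left(44714 - 40947\right) \left(12 \left(-20 + 50\right) - 26075\right) = 3767 \left(12 \cdot 30 - 26075\right) = 3767 \left(360 - 26075\right) = 3767 \left(-25715\right) = -96868405$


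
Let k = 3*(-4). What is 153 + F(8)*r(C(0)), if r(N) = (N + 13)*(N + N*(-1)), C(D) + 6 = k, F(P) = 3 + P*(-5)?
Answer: 153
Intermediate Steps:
F(P) = 3 - 5*P
k = -12
C(D) = -18 (C(D) = -6 - 12 = -18)
r(N) = 0 (r(N) = (13 + N)*(N - N) = (13 + N)*0 = 0)
153 + F(8)*r(C(0)) = 153 + (3 - 5*8)*0 = 153 + (3 - 40)*0 = 153 - 37*0 = 153 + 0 = 153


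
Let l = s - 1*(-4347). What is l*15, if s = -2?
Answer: 65175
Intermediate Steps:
l = 4345 (l = -2 - 1*(-4347) = -2 + 4347 = 4345)
l*15 = 4345*15 = 65175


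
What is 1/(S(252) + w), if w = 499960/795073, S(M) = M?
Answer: 795073/200858356 ≈ 0.0039584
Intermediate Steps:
w = 499960/795073 (w = 499960*(1/795073) = 499960/795073 ≈ 0.62882)
1/(S(252) + w) = 1/(252 + 499960/795073) = 1/(200858356/795073) = 795073/200858356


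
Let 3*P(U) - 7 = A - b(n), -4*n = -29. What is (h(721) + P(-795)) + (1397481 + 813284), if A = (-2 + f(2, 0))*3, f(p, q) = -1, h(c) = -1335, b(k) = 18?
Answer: 6628270/3 ≈ 2.2094e+6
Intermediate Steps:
n = 29/4 (n = -1/4*(-29) = 29/4 ≈ 7.2500)
A = -9 (A = (-2 - 1)*3 = -3*3 = -9)
P(U) = -20/3 (P(U) = 7/3 + (-9 - 1*18)/3 = 7/3 + (-9 - 18)/3 = 7/3 + (1/3)*(-27) = 7/3 - 9 = -20/3)
(h(721) + P(-795)) + (1397481 + 813284) = (-1335 - 20/3) + (1397481 + 813284) = -4025/3 + 2210765 = 6628270/3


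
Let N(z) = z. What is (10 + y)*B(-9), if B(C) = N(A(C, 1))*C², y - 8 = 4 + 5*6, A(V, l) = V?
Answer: -37908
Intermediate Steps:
y = 42 (y = 8 + (4 + 5*6) = 8 + (4 + 30) = 8 + 34 = 42)
B(C) = C³ (B(C) = C*C² = C³)
(10 + y)*B(-9) = (10 + 42)*(-9)³ = 52*(-729) = -37908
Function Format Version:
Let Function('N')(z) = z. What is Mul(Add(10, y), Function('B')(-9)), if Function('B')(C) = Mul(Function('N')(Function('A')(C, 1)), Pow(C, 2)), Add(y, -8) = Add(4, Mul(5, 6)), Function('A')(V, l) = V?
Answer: -37908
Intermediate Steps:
y = 42 (y = Add(8, Add(4, Mul(5, 6))) = Add(8, Add(4, 30)) = Add(8, 34) = 42)
Function('B')(C) = Pow(C, 3) (Function('B')(C) = Mul(C, Pow(C, 2)) = Pow(C, 3))
Mul(Add(10, y), Function('B')(-9)) = Mul(Add(10, 42), Pow(-9, 3)) = Mul(52, -729) = -37908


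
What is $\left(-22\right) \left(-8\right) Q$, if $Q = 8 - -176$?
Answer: $32384$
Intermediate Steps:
$Q = 184$ ($Q = 8 + 176 = 184$)
$\left(-22\right) \left(-8\right) Q = \left(-22\right) \left(-8\right) 184 = 176 \cdot 184 = 32384$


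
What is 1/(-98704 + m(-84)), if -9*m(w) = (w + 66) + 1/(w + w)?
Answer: -1512/149237423 ≈ -1.0132e-5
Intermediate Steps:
m(w) = -22/3 - w/9 - 1/(18*w) (m(w) = -((w + 66) + 1/(w + w))/9 = -((66 + w) + 1/(2*w))/9 = -(66 + w + 1/(2*w))/9 = -22/3 - w/9 - 1/(18*w))
1/(-98704 + m(-84)) = 1/(-98704 + (1/18)*(-1 - 2*(-84)*(66 - 84))/(-84)) = 1/(-98704 + (1/18)*(-1/84)*(-1 - 2*(-84)*(-18))) = 1/(-98704 + (1/18)*(-1/84)*(-1 - 3024)) = 1/(-98704 + (1/18)*(-1/84)*(-3025)) = 1/(-98704 + 3025/1512) = 1/(-149237423/1512) = -1512/149237423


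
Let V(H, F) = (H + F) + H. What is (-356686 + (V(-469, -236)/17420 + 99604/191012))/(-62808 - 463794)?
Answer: 148355730463481/219028848415260 ≈ 0.67733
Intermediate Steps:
V(H, F) = F + 2*H (V(H, F) = (F + H) + H = F + 2*H)
(-356686 + (V(-469, -236)/17420 + 99604/191012))/(-62808 - 463794) = (-356686 + ((-236 + 2*(-469))/17420 + 99604/191012))/(-62808 - 463794) = (-356686 + ((-236 - 938)*(1/17420) + 99604*(1/191012)))/(-526602) = (-356686 + (-1174*1/17420 + 24901/47753))*(-1/526602) = (-356686 + (-587/8710 + 24901/47753))*(-1/526602) = (-356686 + 188856699/415928630)*(-1/526602) = -148355730463481/415928630*(-1/526602) = 148355730463481/219028848415260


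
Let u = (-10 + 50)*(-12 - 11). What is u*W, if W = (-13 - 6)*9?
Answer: 157320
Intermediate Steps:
u = -920 (u = 40*(-23) = -920)
W = -171 (W = -19*9 = -171)
u*W = -920*(-171) = 157320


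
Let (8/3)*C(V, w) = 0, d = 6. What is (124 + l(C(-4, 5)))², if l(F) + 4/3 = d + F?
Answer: 148996/9 ≈ 16555.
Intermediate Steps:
C(V, w) = 0 (C(V, w) = (3/8)*0 = 0)
l(F) = 14/3 + F (l(F) = -4/3 + (6 + F) = 14/3 + F)
(124 + l(C(-4, 5)))² = (124 + (14/3 + 0))² = (124 + 14/3)² = (386/3)² = 148996/9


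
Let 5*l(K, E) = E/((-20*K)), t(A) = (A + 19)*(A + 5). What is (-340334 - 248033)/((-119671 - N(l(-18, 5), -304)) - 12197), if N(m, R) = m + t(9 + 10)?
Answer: 211812120/47800801 ≈ 4.4311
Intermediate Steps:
t(A) = (5 + A)*(19 + A) (t(A) = (19 + A)*(5 + A) = (5 + A)*(19 + A))
l(K, E) = -E/(100*K) (l(K, E) = (E/((-20*K)))/5 = (E*(-1/(20*K)))/5 = (-E/(20*K))/5 = -E/(100*K))
N(m, R) = 912 + m (N(m, R) = m + (95 + (9 + 10)² + 24*(9 + 10)) = m + (95 + 19² + 24*19) = m + (95 + 361 + 456) = m + 912 = 912 + m)
(-340334 - 248033)/((-119671 - N(l(-18, 5), -304)) - 12197) = (-340334 - 248033)/((-119671 - (912 - 1/100*5/(-18))) - 12197) = -588367/((-119671 - (912 - 1/100*5*(-1/18))) - 12197) = -588367/((-119671 - (912 + 1/360)) - 12197) = -588367/((-119671 - 1*328321/360) - 12197) = -588367/((-119671 - 328321/360) - 12197) = -588367/(-43409881/360 - 12197) = -588367/(-47800801/360) = -588367*(-360/47800801) = 211812120/47800801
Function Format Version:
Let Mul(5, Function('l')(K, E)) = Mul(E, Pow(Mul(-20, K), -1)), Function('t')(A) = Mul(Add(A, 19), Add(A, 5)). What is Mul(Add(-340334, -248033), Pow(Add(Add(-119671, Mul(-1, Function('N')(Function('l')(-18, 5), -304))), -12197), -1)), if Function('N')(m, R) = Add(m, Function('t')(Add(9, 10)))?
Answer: Rational(211812120, 47800801) ≈ 4.4311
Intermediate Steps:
Function('t')(A) = Mul(Add(5, A), Add(19, A)) (Function('t')(A) = Mul(Add(19, A), Add(5, A)) = Mul(Add(5, A), Add(19, A)))
Function('l')(K, E) = Mul(Rational(-1, 100), E, Pow(K, -1)) (Function('l')(K, E) = Mul(Rational(1, 5), Mul(E, Pow(Mul(-20, K), -1))) = Mul(Rational(1, 5), Mul(E, Mul(Rational(-1, 20), Pow(K, -1)))) = Mul(Rational(1, 5), Mul(Rational(-1, 20), E, Pow(K, -1))) = Mul(Rational(-1, 100), E, Pow(K, -1)))
Function('N')(m, R) = Add(912, m) (Function('N')(m, R) = Add(m, Add(95, Pow(Add(9, 10), 2), Mul(24, Add(9, 10)))) = Add(m, Add(95, Pow(19, 2), Mul(24, 19))) = Add(m, Add(95, 361, 456)) = Add(m, 912) = Add(912, m))
Mul(Add(-340334, -248033), Pow(Add(Add(-119671, Mul(-1, Function('N')(Function('l')(-18, 5), -304))), -12197), -1)) = Mul(Add(-340334, -248033), Pow(Add(Add(-119671, Mul(-1, Add(912, Mul(Rational(-1, 100), 5, Pow(-18, -1))))), -12197), -1)) = Mul(-588367, Pow(Add(Add(-119671, Mul(-1, Add(912, Mul(Rational(-1, 100), 5, Rational(-1, 18))))), -12197), -1)) = Mul(-588367, Pow(Add(Add(-119671, Mul(-1, Add(912, Rational(1, 360)))), -12197), -1)) = Mul(-588367, Pow(Add(Add(-119671, Mul(-1, Rational(328321, 360))), -12197), -1)) = Mul(-588367, Pow(Add(Add(-119671, Rational(-328321, 360)), -12197), -1)) = Mul(-588367, Pow(Add(Rational(-43409881, 360), -12197), -1)) = Mul(-588367, Pow(Rational(-47800801, 360), -1)) = Mul(-588367, Rational(-360, 47800801)) = Rational(211812120, 47800801)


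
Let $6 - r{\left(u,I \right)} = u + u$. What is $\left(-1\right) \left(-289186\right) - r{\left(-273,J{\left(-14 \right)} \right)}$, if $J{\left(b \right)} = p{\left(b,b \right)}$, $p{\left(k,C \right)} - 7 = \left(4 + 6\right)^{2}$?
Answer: $288634$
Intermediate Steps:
$p{\left(k,C \right)} = 107$ ($p{\left(k,C \right)} = 7 + \left(4 + 6\right)^{2} = 7 + 10^{2} = 7 + 100 = 107$)
$J{\left(b \right)} = 107$
$r{\left(u,I \right)} = 6 - 2 u$ ($r{\left(u,I \right)} = 6 - \left(u + u\right) = 6 - 2 u$)
$\left(-1\right) \left(-289186\right) - r{\left(-273,J{\left(-14 \right)} \right)} = \left(-1\right) \left(-289186\right) - \left(6 - -546\right) = 289186 - \left(6 + 546\right) = 289186 - 552 = 288634$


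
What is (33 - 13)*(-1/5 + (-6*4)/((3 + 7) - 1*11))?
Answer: 476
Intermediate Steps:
(33 - 13)*(-1/5 + (-6*4)/((3 + 7) - 1*11)) = 20*(-1*1/5 - 24/(10 - 11)) = 20*(-1/5 - 24/(-1)) = 20*(-1/5 - 24*(-1)) = 20*(-1/5 + 24) = 20*(119/5) = 476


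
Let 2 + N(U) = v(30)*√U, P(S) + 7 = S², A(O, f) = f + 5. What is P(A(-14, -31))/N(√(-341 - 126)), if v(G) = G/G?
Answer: -669/(2 - 467^(¼)*√I) ≈ 69.098 - 176.47*I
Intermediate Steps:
A(O, f) = 5 + f
v(G) = 1
P(S) = -7 + S²
N(U) = -2 + √U (N(U) = -2 + 1*√U = -2 + √U)
P(A(-14, -31))/N(√(-341 - 126)) = (-7 + (5 - 31)²)/(-2 + √(√(-341 - 126))) = (-7 + (-26)²)/(-2 + √(√(-467))) = (-7 + 676)/(-2 + √(I*√467)) = 669/(-2 + 467^(¼)*√I)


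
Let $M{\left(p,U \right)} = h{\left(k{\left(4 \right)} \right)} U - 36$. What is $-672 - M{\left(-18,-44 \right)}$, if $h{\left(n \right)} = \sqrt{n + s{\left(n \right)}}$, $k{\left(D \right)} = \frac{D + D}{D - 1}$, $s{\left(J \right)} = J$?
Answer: $-636 + \frac{176 \sqrt{3}}{3} \approx -534.39$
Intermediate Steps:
$k{\left(D \right)} = \frac{2 D}{-1 + D}$
$h{\left(n \right)} = \sqrt{2} \sqrt{n}$ ($h{\left(n \right)} = \sqrt{n + n} = \sqrt{2 n} = \sqrt{2} \sqrt{n}$)
$M{\left(p,U \right)} = -36 + \frac{4 U \sqrt{3}}{3}$ ($M{\left(p,U \right)} = \sqrt{2} \sqrt{2 \cdot 4 \frac{1}{-1 + 4}} U - 36 = \sqrt{2} \sqrt{2 \cdot 4 \cdot \frac{1}{3}} U - 36 = \sqrt{2} \sqrt{\frac{8}{3}} U - 36 = \sqrt{2} \frac{2 \sqrt{6}}{3} U - 36 = \frac{4 \sqrt{3}}{3} U - 36 = \frac{4 U \sqrt{3}}{3} - 36 = -36 + \frac{4 U \sqrt{3}}{3}$)
$-672 - M{\left(-18,-44 \right)} = -672 - \left(-36 + \frac{4}{3} \left(-44\right) \sqrt{3}\right) = -672 - \left(-36 - \frac{176 \sqrt{3}}{3}\right) = -672 + \left(36 + \frac{176 \sqrt{3}}{3}\right) = -636 + \frac{176 \sqrt{3}}{3}$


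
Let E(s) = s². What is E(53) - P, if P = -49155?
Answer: 51964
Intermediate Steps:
E(53) - P = 53² - 1*(-49155) = 2809 + 49155 = 51964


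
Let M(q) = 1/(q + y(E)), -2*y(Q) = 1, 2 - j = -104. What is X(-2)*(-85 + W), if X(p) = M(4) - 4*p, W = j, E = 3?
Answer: 174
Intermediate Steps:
j = 106 (j = 2 - 1*(-104) = 2 + 104 = 106)
y(Q) = -½ (y(Q) = -½*1 = -½)
M(q) = 1/(-½ + q) (M(q) = 1/(q - ½) = 1/(-½ + q))
W = 106
X(p) = 2/7 - 4*p (X(p) = 2/(-1 + 2*4) - 4*p = 2/(-1 + 8) - 4*p = 2/7 - 4*p)
X(-2)*(-85 + W) = (2/7 - 4*(-2))*(-85 + 106) = (2/7 + 8)*21 = (58/7)*21 = 174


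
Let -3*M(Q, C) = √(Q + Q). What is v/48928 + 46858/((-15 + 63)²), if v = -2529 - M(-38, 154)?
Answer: 35731897/1761408 + I*√19/73392 ≈ 20.286 + 5.9392e-5*I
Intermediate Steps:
M(Q, C) = -√2*√Q/3 (M(Q, C) = -√(Q + Q)/3 = -√2*√Q/3)
v = -2529 + 2*I*√19/3 (v = -2529 - (-1)*√2*√(-38)/3 = -2529 - (-1)*√2*I*√38/3 = -2529 - (-2)*I*√19/3 = -2529 + 2*I*√19/3 ≈ -2529.0 + 2.9059*I)
v/48928 + 46858/((-15 + 63)²) = (-2529 + 2*I*√19/3)/48928 + 46858/((-15 + 63)²) = (-2529 + 2*I*√19/3)*(1/48928) + 46858/(48²) = (-2529/48928 + I*√19/73392) + 46858/2304 = (-2529/48928 + I*√19/73392) + 46858*(1/2304) = (-2529/48928 + I*√19/73392) + 23429/1152 = 35731897/1761408 + I*√19/73392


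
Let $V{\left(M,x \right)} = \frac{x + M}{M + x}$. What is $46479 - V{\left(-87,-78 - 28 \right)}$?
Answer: $46478$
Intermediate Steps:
$V{\left(M,x \right)} = 1$ ($V{\left(M,x \right)} = \frac{M + x}{M + x} = 1$)
$46479 - V{\left(-87,-78 - 28 \right)} = 46479 - 1 = 46478$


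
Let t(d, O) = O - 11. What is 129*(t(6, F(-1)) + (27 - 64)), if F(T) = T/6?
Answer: -12427/2 ≈ -6213.5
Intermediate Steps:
F(T) = T/6 (F(T) = T*(1/6) = T/6)
t(d, O) = -11 + O
129*(t(6, F(-1)) + (27 - 64)) = 129*((-11 + (1/6)*(-1)) + (27 - 64)) = 129*((-11 - 1/6) - 37) = 129*(-67/6 - 37) = 129*(-289/6) = -12427/2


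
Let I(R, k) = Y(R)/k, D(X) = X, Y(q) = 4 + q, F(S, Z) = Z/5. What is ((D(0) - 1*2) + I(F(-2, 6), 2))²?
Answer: 9/25 ≈ 0.36000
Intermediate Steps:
F(S, Z) = Z/5 (F(S, Z) = Z*(⅕) = Z/5)
I(R, k) = (4 + R)/k
((D(0) - 1*2) + I(F(-2, 6), 2))² = ((0 - 1*2) + (4 + (⅕)*6)/2)² = ((0 - 2) + (4 + 6/5)/2)² = (-2 + (½)*(26/5))² = (-2 + 13/5)² = (⅗)² = 9/25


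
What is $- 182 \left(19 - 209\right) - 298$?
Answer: $34282$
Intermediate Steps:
$- 182 \left(19 - 209\right) - 298 = \left(-182\right) \left(-190\right) - 298 = 34580 - 298 = 34282$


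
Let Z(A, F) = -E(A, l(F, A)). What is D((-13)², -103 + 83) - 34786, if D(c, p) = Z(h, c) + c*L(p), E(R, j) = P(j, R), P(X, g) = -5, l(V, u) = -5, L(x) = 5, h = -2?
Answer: -33936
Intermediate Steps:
E(R, j) = -5
Z(A, F) = 5 (Z(A, F) = -1*(-5) = 5)
D(c, p) = 5 + 5*c (D(c, p) = 5 + c*5 = 5 + 5*c)
D((-13)², -103 + 83) - 34786 = (5 + 5*(-13)²) - 34786 = (5 + 5*169) - 34786 = (5 + 845) - 34786 = 850 - 34786 = -33936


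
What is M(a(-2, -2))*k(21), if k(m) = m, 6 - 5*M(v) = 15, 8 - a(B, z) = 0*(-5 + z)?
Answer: -189/5 ≈ -37.800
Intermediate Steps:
a(B, z) = 8 (a(B, z) = 8 - 0*(-5 + z) = 8 - 1*0 = 8 + 0 = 8)
M(v) = -9/5 (M(v) = 6/5 - 1/5*15 = 6/5 - 3 = -9/5)
M(a(-2, -2))*k(21) = -9/5*21 = -189/5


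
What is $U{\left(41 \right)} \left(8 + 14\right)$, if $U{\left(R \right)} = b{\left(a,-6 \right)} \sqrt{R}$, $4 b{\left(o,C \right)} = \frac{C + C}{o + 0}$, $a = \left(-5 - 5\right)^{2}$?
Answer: $- \frac{33 \sqrt{41}}{50} \approx -4.2261$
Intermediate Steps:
$a = 100$ ($a = \left(-10\right)^{2} = 100$)
$b{\left(o,C \right)} = \frac{C}{2 o}$ ($b{\left(o,C \right)} = \frac{\left(C + C\right) \frac{1}{o + 0}}{4} = \frac{2 C \frac{1}{o}}{4} = \frac{C}{2 o}$)
$U{\left(R \right)} = - \frac{3 \sqrt{R}}{100}$ ($U{\left(R \right)} = \frac{1}{2} \left(-6\right) \frac{1}{100} \sqrt{R} = - \frac{3 \sqrt{R}}{100}$)
$U{\left(41 \right)} \left(8 + 14\right) = - \frac{3 \sqrt{41}}{100} \left(8 + 14\right) = - \frac{3 \sqrt{41}}{100} \cdot 22 = - \frac{33 \sqrt{41}}{50}$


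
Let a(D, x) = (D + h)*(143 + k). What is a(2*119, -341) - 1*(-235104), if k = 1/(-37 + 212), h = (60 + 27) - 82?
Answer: 47224518/175 ≈ 2.6985e+5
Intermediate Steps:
h = 5 (h = 87 - 82 = 5)
k = 1/175 ≈ 0.0057143
a(D, x) = 25026/35 + 25026*D/175 (a(D, x) = (D + 5)*(143 + 1/175) = (5 + D)*(25026/175) = 25026/35 + 25026*D/175)
a(2*119, -341) - 1*(-235104) = (25026/35 + 25026*(2*119)/175) - 1*(-235104) = (25026/35 + (25026/175)*238) + 235104 = (25026/35 + 850884/25) + 235104 = 6081318/175 + 235104 = 47224518/175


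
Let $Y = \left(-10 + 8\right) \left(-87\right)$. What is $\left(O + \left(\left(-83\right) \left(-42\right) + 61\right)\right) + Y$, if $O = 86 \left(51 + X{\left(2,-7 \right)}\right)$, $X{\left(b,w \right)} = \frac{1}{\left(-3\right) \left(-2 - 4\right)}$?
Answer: $\frac{73006}{9} \approx 8111.8$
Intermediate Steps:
$X{\left(b,w \right)} = \frac{1}{18}$ ($X{\left(b,w \right)} = \frac{1}{\left(-3\right) \left(-6\right)} = \frac{1}{18}$)
$Y = 174$ ($Y = \left(-2\right) \left(-87\right) = 174$)
$O = \frac{39517}{9}$ ($O = 86 \left(51 + \frac{1}{18}\right) = 86 \cdot \frac{919}{18} = \frac{39517}{9} \approx 4390.8$)
$\left(O + \left(\left(-83\right) \left(-42\right) + 61\right)\right) + Y = \left(\frac{39517}{9} + \left(\left(-83\right) \left(-42\right) + 61\right)\right) + 174 = \left(\frac{39517}{9} + \left(3486 + 61\right)\right) + 174 = \left(\frac{39517}{9} + 3547\right) + 174 = \frac{71440}{9} + 174 = \frac{73006}{9}$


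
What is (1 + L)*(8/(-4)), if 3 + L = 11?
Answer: -18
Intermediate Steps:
L = 8 (L = -3 + 11 = 8)
(1 + L)*(8/(-4)) = (1 + 8)*(8/(-4)) = 9*(8*(-¼)) = 9*(-2) = -18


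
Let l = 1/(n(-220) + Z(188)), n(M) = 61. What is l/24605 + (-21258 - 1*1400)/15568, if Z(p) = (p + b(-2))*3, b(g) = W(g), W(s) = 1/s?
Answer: -49657327221/34118867720 ≈ -1.4554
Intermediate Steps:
b(g) = 1/g
Z(p) = -3/2 + 3*p (Z(p) = (p + 1/(-2))*3 = (p - ½)*3 = (-½ + p)*3 = -3/2 + 3*p)
l = 2/1247 (l = 1/(61 + (-3/2 + 3*188)) = 1/(61 + (-3/2 + 564)) = 1/(61 + 1125/2) = 1/(1247/2) = 2/1247 ≈ 0.0016038)
l/24605 + (-21258 - 1*1400)/15568 = (2/1247)/24605 + (-21258 - 1*1400)/15568 = (2/1247)*(1/24605) + (-21258 - 1400)*(1/15568) = 2/30682435 - 22658*1/15568 = 2/30682435 - 11329/7784 = -49657327221/34118867720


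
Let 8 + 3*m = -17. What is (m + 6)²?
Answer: 49/9 ≈ 5.4444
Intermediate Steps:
m = -25/3 (m = -8/3 + (⅓)*(-17) = -8/3 - 17/3 = -25/3 ≈ -8.3333)
(m + 6)² = (-25/3 + 6)² = (-7/3)² = 49/9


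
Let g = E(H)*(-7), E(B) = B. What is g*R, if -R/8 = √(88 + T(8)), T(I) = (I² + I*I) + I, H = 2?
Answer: 448*√14 ≈ 1676.3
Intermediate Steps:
T(I) = I + 2*I² (T(I) = (I² + I²) + I = 2*I² + I = I + 2*I²)
g = -14 (g = 2*(-7) = -14)
R = -32*√14 (R = -8*√(88 + 8*(1 + 2*8)) = -8*√(88 + 8*(1 + 16)) = -8*√(88 + 8*17) = -8*√(88 + 136) = -32*√14 ≈ -119.73)
g*R = -(-448)*√14 = 448*√14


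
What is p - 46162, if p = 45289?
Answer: -873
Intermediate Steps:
p - 46162 = 45289 - 46162 = -873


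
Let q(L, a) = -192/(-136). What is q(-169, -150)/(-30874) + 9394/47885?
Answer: 40404646/206006765 ≈ 0.19613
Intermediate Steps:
q(L, a) = 24/17 (q(L, a) = -192*(-1/136) = 24/17)
q(-169, -150)/(-30874) + 9394/47885 = (24/17)/(-30874) + 9394/47885 = (24/17)*(-1/30874) + 9394*(1/47885) = -12/262429 + 154/785 = 40404646/206006765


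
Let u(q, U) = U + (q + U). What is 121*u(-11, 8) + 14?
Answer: 619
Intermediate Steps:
u(q, U) = q + 2*U (u(q, U) = U + (U + q) = q + 2*U)
121*u(-11, 8) + 14 = 121*(-11 + 2*8) + 14 = 121*(-11 + 16) + 14 = 121*5 + 14 = 605 + 14 = 619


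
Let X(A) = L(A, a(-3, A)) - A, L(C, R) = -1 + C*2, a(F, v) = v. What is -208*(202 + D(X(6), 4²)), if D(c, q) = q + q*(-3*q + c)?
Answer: 97760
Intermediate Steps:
L(C, R) = -1 + 2*C
X(A) = -1 + A (X(A) = (-1 + 2*A) - A = -1 + A)
D(c, q) = q + q*(c - 3*q)
-208*(202 + D(X(6), 4²)) = -208*(202 + 4²*(1 + (-1 + 6) - 3*4²)) = -208*(202 + 16*(1 + 5 - 3*16)) = -208*(202 + 16*(1 + 5 - 48)) = -208*(202 + 16*(-42)) = -208*(202 - 672) = -208*(-470) = 97760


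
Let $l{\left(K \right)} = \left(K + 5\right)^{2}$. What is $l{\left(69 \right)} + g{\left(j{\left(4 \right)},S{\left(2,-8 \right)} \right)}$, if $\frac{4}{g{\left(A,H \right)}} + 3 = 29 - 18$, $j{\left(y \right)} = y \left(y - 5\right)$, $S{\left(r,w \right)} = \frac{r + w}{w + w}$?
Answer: $\frac{10953}{2} \approx 5476.5$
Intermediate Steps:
$l{\left(K \right)} = \left(5 + K\right)^{2}$
$S{\left(r,w \right)} = \frac{r + w}{2 w}$
$j{\left(y \right)} = y \left(-5 + y\right)$
$g{\left(A,H \right)} = \frac{1}{2}$ ($g{\left(A,H \right)} = \frac{4}{-3 + \left(29 - 18\right)} = \frac{4}{-3 + 11} = \frac{4}{8} = 4 \cdot \frac{1}{8} = \frac{1}{2}$)
$l{\left(69 \right)} + g{\left(j{\left(4 \right)},S{\left(2,-8 \right)} \right)} = \left(5 + 69\right)^{2} + \frac{1}{2} = 74^{2} + \frac{1}{2} = 5476 + \frac{1}{2} = \frac{10953}{2}$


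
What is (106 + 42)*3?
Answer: 444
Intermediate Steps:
(106 + 42)*3 = 148*3 = 444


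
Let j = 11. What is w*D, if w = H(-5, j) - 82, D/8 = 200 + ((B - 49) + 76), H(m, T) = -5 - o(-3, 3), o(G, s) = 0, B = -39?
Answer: -130848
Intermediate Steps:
H(m, T) = -5 (H(m, T) = -5 - 1*0 = -5 + 0 = -5)
D = 1504 (D = 8*(200 + ((-39 - 49) + 76)) = 8*(200 + (-88 + 76)) = 8*(200 - 12) = 8*188 = 1504)
w = -87 (w = -5 - 82 = -87)
w*D = -87*1504 = -130848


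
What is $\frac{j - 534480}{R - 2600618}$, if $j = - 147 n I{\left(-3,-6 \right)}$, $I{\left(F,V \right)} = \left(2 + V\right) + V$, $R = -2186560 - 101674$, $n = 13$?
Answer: $\frac{257685}{2444426} \approx 0.10542$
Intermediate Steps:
$R = -2288234$ ($R = -2186560 - 101674 = -2288234$)
$I{\left(F,V \right)} = 2 + 2 V$
$j = 19110$ ($j = \left(-147\right) 13 \left(2 + 2 \left(-6\right)\right) = - 1911 \left(2 - 12\right) = \left(-1911\right) \left(-10\right) = 19110$)
$\frac{j - 534480}{R - 2600618} = \frac{19110 - 534480}{-2288234 - 2600618} = - \frac{515370}{-4888852} = \left(-515370\right) \left(- \frac{1}{4888852}\right) = \frac{257685}{2444426}$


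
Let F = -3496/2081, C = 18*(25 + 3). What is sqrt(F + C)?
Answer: 4*sqrt(135957973)/2081 ≈ 22.413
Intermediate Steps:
C = 504 (C = 18*28 = 504)
F = -3496/2081 (F = -3496*1/2081 = -3496/2081 ≈ -1.6800)
sqrt(F + C) = sqrt(-3496/2081 + 504) = sqrt(1045328/2081) = 4*sqrt(135957973)/2081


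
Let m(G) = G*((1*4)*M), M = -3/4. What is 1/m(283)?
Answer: -1/849 ≈ -0.0011779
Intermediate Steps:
M = -3/4 (M = -3*1/4 = -3/4 ≈ -0.75000)
m(G) = -3*G (m(G) = G*((1*4)*(-3/4)) = G*(4*(-3/4)) = G*(-3) = -3*G)
1/m(283) = 1/(-3*283) = 1/(-849) = -1/849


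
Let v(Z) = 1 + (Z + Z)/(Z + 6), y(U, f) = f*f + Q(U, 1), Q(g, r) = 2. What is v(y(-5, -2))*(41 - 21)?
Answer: 40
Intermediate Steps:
y(U, f) = 2 + f² (y(U, f) = f*f + 2 = f² + 2 = 2 + f²)
v(Z) = 1 + 2*Z/(6 + Z) (v(Z) = 1 + (2*Z)/(6 + Z) = 1 + 2*Z/(6 + Z))
v(y(-5, -2))*(41 - 21) = (3*(2 + (2 + (-2)²))/(6 + (2 + (-2)²)))*(41 - 21) = (3*(2 + (2 + 4))/(6 + (2 + 4)))*20 = (3*(2 + 6)/(6 + 6))*20 = (3*8/12)*20 = (3*(1/12)*8)*20 = 2*20 = 40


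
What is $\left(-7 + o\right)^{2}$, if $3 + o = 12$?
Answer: $4$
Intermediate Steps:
$o = 9$ ($o = -3 + 12 = 9$)
$\left(-7 + o\right)^{2} = \left(-7 + 9\right)^{2} = 2^{2} = 4$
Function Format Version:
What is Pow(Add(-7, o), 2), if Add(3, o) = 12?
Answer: 4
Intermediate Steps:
o = 9 (o = Add(-3, 12) = 9)
Pow(Add(-7, o), 2) = Pow(Add(-7, 9), 2) = Pow(2, 2) = 4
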